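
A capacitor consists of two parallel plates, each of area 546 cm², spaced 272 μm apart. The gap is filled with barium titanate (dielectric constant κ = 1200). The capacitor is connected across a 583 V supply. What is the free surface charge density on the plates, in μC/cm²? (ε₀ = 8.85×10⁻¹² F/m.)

A = 546 cm² = 5.46×10⁻² m².
C = κε₀A/d = 1200 × 8.85×10⁻¹² × 5.46×10⁻² / 2.72×10⁻⁴ = 2.13×10⁻⁶ F.
σ = Q/A = CV/A = 2.13×10⁻⁶ × 583 / 5.46×10⁻² = 2.28×10⁻² C/m².

σ ≈ 2.28 μC/cm²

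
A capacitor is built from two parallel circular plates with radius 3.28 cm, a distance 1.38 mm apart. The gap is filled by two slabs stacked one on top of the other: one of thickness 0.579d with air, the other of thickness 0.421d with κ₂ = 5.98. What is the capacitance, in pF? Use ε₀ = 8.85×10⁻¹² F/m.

C ≈ 33.4 pF

A = π(3.28 cm)² = 3.38×10⁻³ m².
Stacked slabs ⇒ two capacitors in series, each with the full plate area.
C₁ = κ₁ε₀A/d₁ = 1.00 × 8.85×10⁻¹² × 3.38×10⁻³ / 7.99×10⁻⁴ = 3.74×10⁻¹¹ F.
C₂ = κ₂ε₀A/d₂ = 5.98 × 8.85×10⁻¹² × 3.38×10⁻³ / 5.81×10⁻⁴ = 3.08×10⁻¹⁰ F.
C = (1/C₁ + 1/C₂)⁻¹ = 3.34×10⁻¹¹ F.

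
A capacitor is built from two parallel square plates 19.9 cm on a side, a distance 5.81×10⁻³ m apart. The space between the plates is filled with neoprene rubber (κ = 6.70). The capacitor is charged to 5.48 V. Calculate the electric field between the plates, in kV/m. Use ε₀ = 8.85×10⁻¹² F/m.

E = V/d = 5.48 / 5.81×10⁻³ = 9.43×10² V/m.

E ≈ 0.943 kV/m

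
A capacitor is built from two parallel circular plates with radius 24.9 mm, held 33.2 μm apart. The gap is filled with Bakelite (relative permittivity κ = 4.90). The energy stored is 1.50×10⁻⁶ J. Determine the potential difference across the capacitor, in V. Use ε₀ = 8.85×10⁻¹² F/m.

V ≈ 34.3 V

A = π(24.9 mm)² = 1.95×10⁻³ m².
C = κε₀A/d = 4.90 × 8.85×10⁻¹² × 1.95×10⁻³ / 3.32×10⁻⁵ = 2.54×10⁻⁹ F.
V = √(2U/C) = √(2 × 1.50×10⁻⁶ / 2.54×10⁻⁹) = 34.3 V.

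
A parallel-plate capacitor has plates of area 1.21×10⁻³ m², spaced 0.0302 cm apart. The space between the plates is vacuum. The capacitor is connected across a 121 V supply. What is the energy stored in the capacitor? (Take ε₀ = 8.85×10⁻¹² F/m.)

C = ε₀A/d = 8.85×10⁻¹² × 1.21×10⁻³ / 3.02×10⁻⁴ = 3.55×10⁻¹¹ F.
U = ½CV² = ½ × 3.55×10⁻¹¹ × (121)² = 2.60×10⁻⁷ J.

260 nJ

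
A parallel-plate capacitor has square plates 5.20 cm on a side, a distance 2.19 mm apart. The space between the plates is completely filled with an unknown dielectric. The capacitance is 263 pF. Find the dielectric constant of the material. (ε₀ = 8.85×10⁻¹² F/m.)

24.1

A = (5.20 cm)² = 2.70×10⁻³ m².
κ = Cd/(ε₀A) = 2.63×10⁻¹⁰ × 2.19×10⁻³ / (8.85×10⁻¹² × 2.70×10⁻³) = 24.1.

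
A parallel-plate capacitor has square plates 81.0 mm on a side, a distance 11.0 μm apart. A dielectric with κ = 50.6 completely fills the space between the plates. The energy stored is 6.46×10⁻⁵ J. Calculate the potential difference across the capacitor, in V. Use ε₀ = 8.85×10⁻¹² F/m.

V ≈ 22.0 V

A = (81.0 mm)² = 6.56×10⁻³ m².
C = κε₀A/d = 50.6 × 8.85×10⁻¹² × 6.56×10⁻³ / 1.10×10⁻⁵ = 2.67×10⁻⁷ F.
V = √(2U/C) = √(2 × 6.46×10⁻⁵ / 2.67×10⁻⁷) = 22.0 V.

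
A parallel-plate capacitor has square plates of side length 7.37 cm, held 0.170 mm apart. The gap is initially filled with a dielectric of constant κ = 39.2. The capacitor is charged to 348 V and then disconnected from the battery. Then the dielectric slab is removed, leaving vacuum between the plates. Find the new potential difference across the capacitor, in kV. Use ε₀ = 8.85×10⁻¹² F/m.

A = (7.37 cm)² = 5.43×10⁻³ m².
Initially C₁ = κε₀A/d = 39.2 × 8.85×10⁻¹² × 5.43×10⁻³ / 1.70×10⁻⁴ = 1.11×10⁻⁸ F.
V₁ = 3.48×10² V.
Isolated ⇒ Q is held fixed. C₂ = 0.0255 C₁ and V = Q/C, so V₂/V₁ = C₁/C₂ = 39.2.
V₂ = 39.2 × 3.48×10² = 1.36×10⁴ V.

13.6 kV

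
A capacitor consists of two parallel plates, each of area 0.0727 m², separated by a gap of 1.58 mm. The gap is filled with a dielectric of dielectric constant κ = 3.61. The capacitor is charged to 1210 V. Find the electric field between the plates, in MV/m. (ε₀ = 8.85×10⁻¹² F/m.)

E = V/d = 1210 / 1.58×10⁻³ = 7.66×10⁵ V/m.

0.766 MV/m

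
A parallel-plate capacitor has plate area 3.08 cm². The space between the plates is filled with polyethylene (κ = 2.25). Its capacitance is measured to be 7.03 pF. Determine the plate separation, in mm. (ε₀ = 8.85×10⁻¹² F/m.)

d ≈ 0.872 mm

A = 3.08 cm² = 3.08×10⁻⁴ m².
d = κε₀A/C = 2.25 × 8.85×10⁻¹² × 3.08×10⁻⁴ / 7.03×10⁻¹² = 8.72×10⁻⁴ m.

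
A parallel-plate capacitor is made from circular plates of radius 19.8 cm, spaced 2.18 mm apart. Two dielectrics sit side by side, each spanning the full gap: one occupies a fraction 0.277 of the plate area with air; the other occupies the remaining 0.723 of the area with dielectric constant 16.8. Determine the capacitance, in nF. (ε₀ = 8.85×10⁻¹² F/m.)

6.21 nF

A = π(19.8 cm)² = 0.123 m².
Side-by-side slabs ⇒ two capacitors in parallel, each spanning the full gap.
C₁ = κ₁ε₀A₁/d = 1.00 × 8.85×10⁻¹² × 3.41×10⁻² / 2.18×10⁻³ = 1.38×10⁻¹⁰ F.
C₂ = κ₂ε₀A₂/d = 16.8 × 8.85×10⁻¹² × 8.90×10⁻² / 2.18×10⁻³ = 6.07×10⁻⁹ F.
C = C₁ + C₂ = 6.21×10⁻⁹ F.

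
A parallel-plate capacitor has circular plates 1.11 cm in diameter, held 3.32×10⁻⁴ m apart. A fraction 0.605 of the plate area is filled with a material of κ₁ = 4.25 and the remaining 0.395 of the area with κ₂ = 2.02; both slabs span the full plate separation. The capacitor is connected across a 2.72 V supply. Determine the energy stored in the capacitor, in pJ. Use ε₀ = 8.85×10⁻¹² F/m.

A = π(1.11/2 cm)² = 9.68×10⁻⁵ m².
Side-by-side slabs ⇒ two capacitors in parallel, each spanning the full gap.
C₁ = κ₁ε₀A₁/d = 4.25 × 8.85×10⁻¹² × 5.85×10⁻⁵ / 3.32×10⁻⁴ = 6.63×10⁻¹² F.
C₂ = κ₂ε₀A₂/d = 2.02 × 8.85×10⁻¹² × 3.82×10⁻⁵ / 3.32×10⁻⁴ = 2.06×10⁻¹² F.
C = C₁ + C₂ = 8.69×10⁻¹² F.
U = ½CV² = ½ × 8.69×10⁻¹² × (2.72)² = 3.21×10⁻¹¹ J.

U ≈ 32.1 pJ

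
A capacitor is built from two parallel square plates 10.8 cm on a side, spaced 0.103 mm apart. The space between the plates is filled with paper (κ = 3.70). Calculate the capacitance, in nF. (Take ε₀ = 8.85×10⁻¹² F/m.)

A = (10.8 cm)² = 1.17×10⁻² m².
C = κε₀A/d = 3.70 × 8.85×10⁻¹² × 1.17×10⁻² / 1.03×10⁻⁴ = 3.71×10⁻⁹ F.

C ≈ 3.71 nF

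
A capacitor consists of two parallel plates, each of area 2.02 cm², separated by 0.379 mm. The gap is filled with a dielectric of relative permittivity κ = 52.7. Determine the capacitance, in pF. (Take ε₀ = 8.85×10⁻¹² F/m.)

249 pF

A = 2.02 cm² = 2.02×10⁻⁴ m².
C = κε₀A/d = 52.7 × 8.85×10⁻¹² × 2.02×10⁻⁴ / 3.79×10⁻⁴ = 2.49×10⁻¹⁰ F.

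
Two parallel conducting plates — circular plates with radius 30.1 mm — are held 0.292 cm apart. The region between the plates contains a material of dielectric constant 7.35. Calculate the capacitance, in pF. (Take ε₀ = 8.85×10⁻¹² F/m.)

A = π(30.1 mm)² = 2.85×10⁻³ m².
C = κε₀A/d = 7.35 × 8.85×10⁻¹² × 2.85×10⁻³ / 2.92×10⁻³ = 6.34×10⁻¹¹ F.

C ≈ 63.4 pF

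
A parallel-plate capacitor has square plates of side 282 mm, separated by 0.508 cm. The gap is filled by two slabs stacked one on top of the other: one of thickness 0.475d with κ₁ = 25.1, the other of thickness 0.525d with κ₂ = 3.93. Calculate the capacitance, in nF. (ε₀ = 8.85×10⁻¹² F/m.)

A = (282 mm)² = 7.95×10⁻² m².
Stacked slabs ⇒ two capacitors in series, each with the full plate area.
C₁ = κ₁ε₀A/d₁ = 25.1 × 8.85×10⁻¹² × 7.95×10⁻² / 2.41×10⁻³ = 7.32×10⁻⁹ F.
C₂ = κ₂ε₀A/d₂ = 3.93 × 8.85×10⁻¹² × 7.95×10⁻² / 2.67×10⁻³ = 1.04×10⁻⁹ F.
C = (1/C₁ + 1/C₂)⁻¹ = 9.08×10⁻¹⁰ F.

0.908 nF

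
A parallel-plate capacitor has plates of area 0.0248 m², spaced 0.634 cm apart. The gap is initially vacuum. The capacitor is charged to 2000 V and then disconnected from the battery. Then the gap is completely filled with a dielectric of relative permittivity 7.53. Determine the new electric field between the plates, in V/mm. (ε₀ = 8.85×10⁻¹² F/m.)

Initially C₁ = ε₀A/d = 8.85×10⁻¹² × 2.48×10⁻² / 6.34×10⁻³ = 3.46×10⁻¹¹ F.
E₁ = 3.15×10⁵ V/m.
Isolated ⇒ Q is held fixed. V₂ = Q/C₂ = V₁/7.53; E = V/d, so E₂/E₁ = (V₂/V₁)(d₁/d₂) = 0.133.
E₂ = 0.133 × 3.15×10⁵ = 4.19×10⁴ V/m.

41.9 V/mm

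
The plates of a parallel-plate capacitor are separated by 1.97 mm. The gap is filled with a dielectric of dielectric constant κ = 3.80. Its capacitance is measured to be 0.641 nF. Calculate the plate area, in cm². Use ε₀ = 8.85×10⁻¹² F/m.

A ≈ 375 cm²

A = Cd/(κε₀) = 6.41×10⁻¹⁰ × 1.97×10⁻³ / (3.80 × 8.85×10⁻¹²) = 3.75×10⁻² m².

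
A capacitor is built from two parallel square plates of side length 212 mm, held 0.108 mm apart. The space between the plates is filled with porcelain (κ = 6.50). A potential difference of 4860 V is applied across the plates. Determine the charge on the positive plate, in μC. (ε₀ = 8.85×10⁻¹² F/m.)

Q ≈ 116 μC

A = (212 mm)² = 4.49×10⁻² m².
C = κε₀A/d = 6.50 × 8.85×10⁻¹² × 4.49×10⁻² / 1.08×10⁻⁴ = 2.39×10⁻⁸ F.
Q = CV = 2.39×10⁻⁸ × 4860 = 1.16×10⁻⁴ C.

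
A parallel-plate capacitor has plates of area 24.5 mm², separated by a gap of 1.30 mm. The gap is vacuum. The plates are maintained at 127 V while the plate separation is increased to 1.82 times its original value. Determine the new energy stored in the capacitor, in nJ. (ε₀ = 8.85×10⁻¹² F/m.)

A = 24.5 mm² = 2.45×10⁻⁵ m².
Initially C₁ = ε₀A/d = 8.85×10⁻¹² × 2.45×10⁻⁵ / 1.30×10⁻³ = 1.67×10⁻¹³ F.
U₁ = 1.35×10⁻⁹ J.
Battery connected ⇒ V is held fixed. C₂ = 0.549 C₁ and U = ½CV², so U₂/U₁ = C₂/C₁ = 0.549.
U₂ = 0.549 × 1.35×10⁻⁹ = 7.39×10⁻¹⁰ J.

0.739 nJ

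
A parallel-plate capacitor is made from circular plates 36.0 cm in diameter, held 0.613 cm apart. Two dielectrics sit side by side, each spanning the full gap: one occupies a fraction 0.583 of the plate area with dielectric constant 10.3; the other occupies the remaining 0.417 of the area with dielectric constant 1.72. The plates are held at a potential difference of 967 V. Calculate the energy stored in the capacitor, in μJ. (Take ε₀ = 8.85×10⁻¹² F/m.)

462 μJ

A = π(36.0/2 cm)² = 0.102 m².
Side-by-side slabs ⇒ two capacitors in parallel, each spanning the full gap.
C₁ = κ₁ε₀A₁/d = 10.3 × 8.85×10⁻¹² × 5.93×10⁻² / 6.13×10⁻³ = 8.82×10⁻¹⁰ F.
C₂ = κ₂ε₀A₂/d = 1.72 × 8.85×10⁻¹² × 4.24×10⁻² / 6.13×10⁻³ = 1.05×10⁻¹⁰ F.
C = C₁ + C₂ = 9.88×10⁻¹⁰ F.
U = ½CV² = ½ × 9.88×10⁻¹⁰ × (967)² = 4.62×10⁻⁴ J.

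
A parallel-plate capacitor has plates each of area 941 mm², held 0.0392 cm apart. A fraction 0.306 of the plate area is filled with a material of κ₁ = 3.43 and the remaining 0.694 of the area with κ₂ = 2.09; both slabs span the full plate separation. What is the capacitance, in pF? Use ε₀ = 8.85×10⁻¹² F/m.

A = 941 mm² = 9.41×10⁻⁴ m².
Side-by-side slabs ⇒ two capacitors in parallel, each spanning the full gap.
C₁ = κ₁ε₀A₁/d = 3.43 × 8.85×10⁻¹² × 2.88×10⁻⁴ / 3.92×10⁻⁴ = 2.23×10⁻¹¹ F.
C₂ = κ₂ε₀A₂/d = 2.09 × 8.85×10⁻¹² × 6.53×10⁻⁴ / 3.92×10⁻⁴ = 3.08×10⁻¹¹ F.
C = C₁ + C₂ = 5.31×10⁻¹¹ F.

53.1 pF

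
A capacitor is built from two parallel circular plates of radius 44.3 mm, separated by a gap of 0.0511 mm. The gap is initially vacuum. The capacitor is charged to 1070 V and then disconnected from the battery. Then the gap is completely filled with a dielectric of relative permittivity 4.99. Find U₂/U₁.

Isolated ⇒ Q is held fixed.
C₂ = 4.99 C₁ and U = Q²/(2C), so U₂/U₁ = C₁/C₂ = 0.200.

U₂/U₁ ≈ 0.200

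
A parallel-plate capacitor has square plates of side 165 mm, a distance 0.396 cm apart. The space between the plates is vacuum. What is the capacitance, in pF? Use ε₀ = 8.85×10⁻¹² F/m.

A = (165 mm)² = 2.72×10⁻² m².
C = ε₀A/d = 8.85×10⁻¹² × 2.72×10⁻² / 3.96×10⁻³ = 6.08×10⁻¹¹ F.

60.8 pF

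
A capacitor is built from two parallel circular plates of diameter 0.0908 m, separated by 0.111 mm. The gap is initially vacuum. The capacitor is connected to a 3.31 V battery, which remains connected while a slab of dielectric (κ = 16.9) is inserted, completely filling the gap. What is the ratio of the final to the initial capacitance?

16.9

C = κε₀A/d scales with κ, so C₂/C₁ = κ = 16.9.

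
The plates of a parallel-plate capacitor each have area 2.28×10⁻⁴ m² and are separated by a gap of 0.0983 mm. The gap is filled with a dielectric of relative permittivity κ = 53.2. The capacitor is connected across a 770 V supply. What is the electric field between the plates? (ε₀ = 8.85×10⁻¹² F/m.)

E = V/d = 770 / 9.83×10⁻⁵ = 7.83×10⁶ V/m.

E ≈ 7.83 MV/m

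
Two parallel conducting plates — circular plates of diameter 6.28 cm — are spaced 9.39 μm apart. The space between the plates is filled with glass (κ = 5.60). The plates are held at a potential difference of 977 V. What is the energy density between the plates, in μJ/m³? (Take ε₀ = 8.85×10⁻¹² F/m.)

u ≈ 2.68×10¹¹ μJ/m³

E = V/d = 977 / 9.39×10⁻⁶ = 1.04×10⁸ V/m.
u = ½κε₀E² = ½ × 5.60 × 8.85×10⁻¹² × (1.04×10⁸)² = 2.68×10⁵ J/m³.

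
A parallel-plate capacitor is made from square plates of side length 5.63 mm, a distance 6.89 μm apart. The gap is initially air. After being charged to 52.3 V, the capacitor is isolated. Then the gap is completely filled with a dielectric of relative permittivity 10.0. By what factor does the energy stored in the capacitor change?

U₂/U₁ ≈ 0.100

Isolated ⇒ Q is held fixed.
C₂ = 10.0 C₁ and U = Q²/(2C), so U₂/U₁ = C₁/C₂ = 0.100.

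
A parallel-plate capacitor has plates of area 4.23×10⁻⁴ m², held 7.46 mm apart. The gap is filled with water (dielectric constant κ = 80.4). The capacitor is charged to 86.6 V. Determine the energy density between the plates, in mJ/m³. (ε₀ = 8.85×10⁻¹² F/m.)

u ≈ 47.9 mJ/m³

E = V/d = 86.6 / 7.46×10⁻³ = 1.16×10⁴ V/m.
u = ½κε₀E² = ½ × 80.4 × 8.85×10⁻¹² × (1.16×10⁴)² = 4.79×10⁻² J/m³.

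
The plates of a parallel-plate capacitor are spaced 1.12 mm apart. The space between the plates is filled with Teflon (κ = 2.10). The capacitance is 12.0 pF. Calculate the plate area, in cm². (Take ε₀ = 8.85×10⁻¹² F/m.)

A = Cd/(κε₀) = 1.20×10⁻¹¹ × 1.12×10⁻³ / (2.10 × 8.85×10⁻¹²) = 7.23×10⁻⁴ m².

7.23 cm²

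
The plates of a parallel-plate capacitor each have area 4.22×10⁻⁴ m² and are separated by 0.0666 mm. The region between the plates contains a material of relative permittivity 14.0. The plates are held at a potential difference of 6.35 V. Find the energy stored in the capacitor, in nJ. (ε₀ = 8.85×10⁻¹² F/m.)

C = κε₀A/d = 14.0 × 8.85×10⁻¹² × 4.22×10⁻⁴ / 6.66×10⁻⁵ = 7.85×10⁻¹⁰ F.
U = ½CV² = ½ × 7.85×10⁻¹⁰ × (6.35)² = 1.58×10⁻⁸ J.

U ≈ 15.8 nJ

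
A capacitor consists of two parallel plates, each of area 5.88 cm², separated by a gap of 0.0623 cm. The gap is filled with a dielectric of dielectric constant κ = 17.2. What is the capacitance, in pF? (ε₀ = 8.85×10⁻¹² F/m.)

144 pF

A = 5.88 cm² = 5.88×10⁻⁴ m².
C = κε₀A/d = 17.2 × 8.85×10⁻¹² × 5.88×10⁻⁴ / 6.23×10⁻⁴ = 1.44×10⁻¹⁰ F.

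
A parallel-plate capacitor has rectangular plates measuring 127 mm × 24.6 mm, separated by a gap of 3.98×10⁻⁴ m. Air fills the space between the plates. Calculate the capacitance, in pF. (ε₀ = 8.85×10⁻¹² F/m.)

C ≈ 69.5 pF

A = 127 × 24.6 mm² = 3.12×10⁻³ m².
C = ε₀A/d = 8.85×10⁻¹² × 3.12×10⁻³ / 3.98×10⁻⁴ = 6.95×10⁻¹¹ F.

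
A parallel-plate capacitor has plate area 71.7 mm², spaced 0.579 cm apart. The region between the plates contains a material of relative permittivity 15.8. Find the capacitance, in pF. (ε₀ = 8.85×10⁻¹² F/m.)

C ≈ 1.73 pF

A = 71.7 mm² = 7.17×10⁻⁵ m².
C = κε₀A/d = 15.8 × 8.85×10⁻¹² × 7.17×10⁻⁵ / 5.79×10⁻³ = 1.73×10⁻¹² F.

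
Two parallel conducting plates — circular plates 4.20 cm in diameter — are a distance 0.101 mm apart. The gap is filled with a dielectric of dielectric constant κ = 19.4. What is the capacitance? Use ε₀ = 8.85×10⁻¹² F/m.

2.36 nF

A = π(4.20/2 cm)² = 1.39×10⁻³ m².
C = κε₀A/d = 19.4 × 8.85×10⁻¹² × 1.39×10⁻³ / 1.01×10⁻⁴ = 2.36×10⁻⁹ F.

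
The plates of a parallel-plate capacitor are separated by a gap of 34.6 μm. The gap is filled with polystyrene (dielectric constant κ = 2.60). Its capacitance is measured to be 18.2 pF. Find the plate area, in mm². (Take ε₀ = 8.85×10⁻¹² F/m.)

27.4 mm²

A = Cd/(κε₀) = 1.82×10⁻¹¹ × 3.46×10⁻⁵ / (2.60 × 8.85×10⁻¹²) = 2.74×10⁻⁵ m².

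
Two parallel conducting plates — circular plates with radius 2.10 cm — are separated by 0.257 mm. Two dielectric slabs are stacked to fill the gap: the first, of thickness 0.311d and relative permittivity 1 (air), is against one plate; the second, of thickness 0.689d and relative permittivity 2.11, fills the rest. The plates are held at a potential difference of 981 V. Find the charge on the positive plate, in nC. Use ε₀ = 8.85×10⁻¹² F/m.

Q ≈ 73.4 nC

A = π(2.10 cm)² = 1.39×10⁻³ m².
Stacked slabs ⇒ two capacitors in series, each with the full plate area.
C₁ = κ₁ε₀A/d₁ = 1.00 × 8.85×10⁻¹² × 1.39×10⁻³ / 7.99×10⁻⁵ = 1.53×10⁻¹⁰ F.
C₂ = κ₂ε₀A/d₂ = 2.11 × 8.85×10⁻¹² × 1.39×10⁻³ / 1.77×10⁻⁴ = 1.46×10⁻¹⁰ F.
C = (1/C₁ + 1/C₂)⁻¹ = 7.48×10⁻¹¹ F.
Q = CV = 7.48×10⁻¹¹ × 981 = 7.34×10⁻⁸ C.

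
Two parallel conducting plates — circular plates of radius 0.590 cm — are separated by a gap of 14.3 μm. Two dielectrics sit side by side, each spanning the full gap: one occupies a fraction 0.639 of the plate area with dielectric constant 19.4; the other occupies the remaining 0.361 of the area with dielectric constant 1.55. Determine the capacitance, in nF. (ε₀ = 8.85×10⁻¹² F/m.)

A = π(0.590 cm)² = 1.09×10⁻⁴ m².
Side-by-side slabs ⇒ two capacitors in parallel, each spanning the full gap.
C₁ = κ₁ε₀A₁/d = 19.4 × 8.85×10⁻¹² × 6.99×10⁻⁵ / 1.43×10⁻⁵ = 8.39×10⁻¹⁰ F.
C₂ = κ₂ε₀A₂/d = 1.55 × 8.85×10⁻¹² × 3.95×10⁻⁵ / 1.43×10⁻⁵ = 3.79×10⁻¹¹ F.
C = C₁ + C₂ = 8.77×10⁻¹⁰ F.

0.877 nF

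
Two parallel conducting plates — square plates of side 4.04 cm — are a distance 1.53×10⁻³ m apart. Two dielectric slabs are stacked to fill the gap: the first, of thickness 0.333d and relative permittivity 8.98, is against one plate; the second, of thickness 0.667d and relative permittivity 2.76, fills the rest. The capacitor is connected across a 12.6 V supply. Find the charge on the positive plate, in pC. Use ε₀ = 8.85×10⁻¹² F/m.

427 pC

A = (4.04 cm)² = 1.63×10⁻³ m².
Stacked slabs ⇒ two capacitors in series, each with the full plate area.
C₁ = κ₁ε₀A/d₁ = 8.98 × 8.85×10⁻¹² × 1.63×10⁻³ / 5.09×10⁻⁴ = 2.55×10⁻¹⁰ F.
C₂ = κ₂ε₀A/d₂ = 2.76 × 8.85×10⁻¹² × 1.63×10⁻³ / 1.02×10⁻³ = 3.91×10⁻¹¹ F.
C = (1/C₁ + 1/C₂)⁻¹ = 3.39×10⁻¹¹ F.
Q = CV = 3.39×10⁻¹¹ × 12.6 = 4.27×10⁻¹⁰ C.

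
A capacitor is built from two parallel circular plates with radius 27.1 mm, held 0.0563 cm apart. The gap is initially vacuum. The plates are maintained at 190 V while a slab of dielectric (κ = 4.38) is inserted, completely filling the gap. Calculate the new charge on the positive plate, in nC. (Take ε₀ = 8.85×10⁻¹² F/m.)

30.2 nC

A = π(27.1 mm)² = 2.31×10⁻³ m².
Initially C₁ = ε₀A/d = 8.85×10⁻¹² × 2.31×10⁻³ / 5.63×10⁻⁴ = 3.63×10⁻¹¹ F.
Q₁ = 6.89×10⁻⁹ C.
Battery connected ⇒ V is held fixed. C₂ = 4.38 C₁ and Q = CV, so Q₂/Q₁ = C₂/C₁ = 4.38.
Q₂ = 4.38 × 6.89×10⁻⁹ = 3.02×10⁻⁸ C.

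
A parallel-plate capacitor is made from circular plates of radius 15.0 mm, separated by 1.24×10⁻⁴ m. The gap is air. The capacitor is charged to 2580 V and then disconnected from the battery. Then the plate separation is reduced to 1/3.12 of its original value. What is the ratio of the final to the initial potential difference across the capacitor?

V₂/V₁ ≈ 0.321

Isolated ⇒ Q is held fixed.
C₂ = 3.12 C₁ and V = Q/C, so V₂/V₁ = C₁/C₂ = 0.321.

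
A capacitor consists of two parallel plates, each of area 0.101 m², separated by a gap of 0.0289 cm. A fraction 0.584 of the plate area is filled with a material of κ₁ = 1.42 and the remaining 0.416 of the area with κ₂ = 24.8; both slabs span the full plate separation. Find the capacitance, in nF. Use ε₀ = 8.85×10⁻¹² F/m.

C ≈ 34.5 nF

Side-by-side slabs ⇒ two capacitors in parallel, each spanning the full gap.
C₁ = κ₁ε₀A₁/d = 1.42 × 8.85×10⁻¹² × 5.90×10⁻² / 2.89×10⁻⁴ = 2.56×10⁻⁹ F.
C₂ = κ₂ε₀A₂/d = 24.8 × 8.85×10⁻¹² × 4.20×10⁻² / 2.89×10⁻⁴ = 3.19×10⁻⁸ F.
C = C₁ + C₂ = 3.45×10⁻⁸ F.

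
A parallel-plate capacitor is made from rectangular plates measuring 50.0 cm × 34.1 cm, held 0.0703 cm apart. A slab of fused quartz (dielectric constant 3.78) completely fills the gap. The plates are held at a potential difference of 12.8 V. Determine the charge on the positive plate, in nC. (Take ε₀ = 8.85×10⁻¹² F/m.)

A = 50.0 × 34.1 cm² = 0.171 m².
C = κε₀A/d = 3.78 × 8.85×10⁻¹² × 0.171 / 7.03×10⁻⁴ = 8.11×10⁻⁹ F.
Q = CV = 8.11×10⁻⁹ × 12.8 = 1.04×10⁻⁷ C.

Q ≈ 104 nC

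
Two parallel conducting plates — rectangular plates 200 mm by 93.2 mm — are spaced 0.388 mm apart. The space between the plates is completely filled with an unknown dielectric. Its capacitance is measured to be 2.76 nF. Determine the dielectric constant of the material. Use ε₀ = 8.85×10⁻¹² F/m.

κ ≈ 6.49

A = 200 × 93.2 mm² = 1.86×10⁻² m².
κ = Cd/(ε₀A) = 2.76×10⁻⁹ × 3.88×10⁻⁴ / (8.85×10⁻¹² × 1.86×10⁻²) = 6.49.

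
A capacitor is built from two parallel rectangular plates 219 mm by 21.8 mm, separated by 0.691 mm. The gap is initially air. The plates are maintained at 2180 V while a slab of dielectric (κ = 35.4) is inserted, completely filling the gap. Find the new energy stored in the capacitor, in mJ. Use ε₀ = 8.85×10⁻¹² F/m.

A = 219 × 21.8 mm² = 4.77×10⁻³ m².
Initially C₁ = ε₀A/d = 8.85×10⁻¹² × 4.77×10⁻³ / 6.91×10⁻⁴ = 6.11×10⁻¹¹ F.
U₁ = 1.45×10⁻⁴ J.
Battery connected ⇒ V is held fixed. C₂ = 35.4 C₁ and U = ½CV², so U₂/U₁ = C₂/C₁ = 35.4.
U₂ = 35.4 × 1.45×10⁻⁴ = 5.14×10⁻³ J.

5.14 mJ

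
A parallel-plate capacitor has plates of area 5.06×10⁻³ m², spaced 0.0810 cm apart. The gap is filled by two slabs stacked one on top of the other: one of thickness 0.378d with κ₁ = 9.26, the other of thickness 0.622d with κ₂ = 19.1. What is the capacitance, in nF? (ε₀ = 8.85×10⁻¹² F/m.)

Stacked slabs ⇒ two capacitors in series, each with the full plate area.
C₁ = κ₁ε₀A/d₁ = 9.26 × 8.85×10⁻¹² × 5.06×10⁻³ / 3.06×10⁻⁴ = 1.35×10⁻⁹ F.
C₂ = κ₂ε₀A/d₂ = 19.1 × 8.85×10⁻¹² × 5.06×10⁻³ / 5.04×10⁻⁴ = 1.70×10⁻⁹ F.
C = (1/C₁ + 1/C₂)⁻¹ = 7.53×10⁻¹⁰ F.

0.753 nF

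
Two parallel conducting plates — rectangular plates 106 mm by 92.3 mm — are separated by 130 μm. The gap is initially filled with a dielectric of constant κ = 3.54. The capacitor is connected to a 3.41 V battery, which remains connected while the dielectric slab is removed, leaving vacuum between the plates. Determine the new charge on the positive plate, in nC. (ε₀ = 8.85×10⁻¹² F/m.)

A = 106 × 92.3 mm² = 9.78×10⁻³ m².
Initially C₁ = κε₀A/d = 3.54 × 8.85×10⁻¹² × 9.78×10⁻³ / 1.30×10⁻⁴ = 2.36×10⁻⁹ F.
Q₁ = 8.04×10⁻⁹ C.
Battery connected ⇒ V is held fixed. C₂ = 0.282 C₁ and Q = CV, so Q₂/Q₁ = C₂/C₁ = 0.282.
Q₂ = 0.282 × 8.04×10⁻⁹ = 2.27×10⁻⁹ C.

Q ≈ 2.27 nC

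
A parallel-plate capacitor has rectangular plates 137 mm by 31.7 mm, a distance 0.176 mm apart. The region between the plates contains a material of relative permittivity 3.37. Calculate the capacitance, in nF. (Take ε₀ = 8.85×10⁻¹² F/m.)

0.736 nF

A = 137 × 31.7 mm² = 4.34×10⁻³ m².
C = κε₀A/d = 3.37 × 8.85×10⁻¹² × 4.34×10⁻³ / 1.76×10⁻⁴ = 7.36×10⁻¹⁰ F.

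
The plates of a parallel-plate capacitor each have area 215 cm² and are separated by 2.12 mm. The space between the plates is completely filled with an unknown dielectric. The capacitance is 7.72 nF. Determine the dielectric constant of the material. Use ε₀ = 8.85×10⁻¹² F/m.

86.0

A = 215 cm² = 2.15×10⁻² m².
κ = Cd/(ε₀A) = 7.72×10⁻⁹ × 2.12×10⁻³ / (8.85×10⁻¹² × 2.15×10⁻²) = 86.0.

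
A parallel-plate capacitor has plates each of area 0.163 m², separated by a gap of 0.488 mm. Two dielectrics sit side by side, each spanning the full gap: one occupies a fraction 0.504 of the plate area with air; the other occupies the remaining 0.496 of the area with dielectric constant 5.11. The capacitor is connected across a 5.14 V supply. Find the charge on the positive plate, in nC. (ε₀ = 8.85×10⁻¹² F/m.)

Side-by-side slabs ⇒ two capacitors in parallel, each spanning the full gap.
C₁ = κ₁ε₀A₁/d = 1.00 × 8.85×10⁻¹² × 8.22×10⁻² / 4.88×10⁻⁴ = 1.49×10⁻⁹ F.
C₂ = κ₂ε₀A₂/d = 5.11 × 8.85×10⁻¹² × 8.08×10⁻² / 4.88×10⁻⁴ = 7.49×10⁻⁹ F.
C = C₁ + C₂ = 8.98×10⁻⁹ F.
Q = CV = 8.98×10⁻⁹ × 5.14 = 4.62×10⁻⁸ C.

46.2 nC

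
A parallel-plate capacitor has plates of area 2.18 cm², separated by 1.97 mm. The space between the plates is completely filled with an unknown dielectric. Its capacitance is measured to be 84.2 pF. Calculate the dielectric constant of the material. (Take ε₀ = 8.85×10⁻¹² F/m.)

κ ≈ 86.0

A = 2.18 cm² = 2.18×10⁻⁴ m².
κ = Cd/(ε₀A) = 8.42×10⁻¹¹ × 1.97×10⁻³ / (8.85×10⁻¹² × 2.18×10⁻⁴) = 86.0.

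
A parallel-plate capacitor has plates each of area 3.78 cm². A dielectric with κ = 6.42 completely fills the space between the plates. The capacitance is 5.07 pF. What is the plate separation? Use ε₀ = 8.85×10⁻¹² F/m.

d ≈ 4.24 mm

A = 3.78 cm² = 3.78×10⁻⁴ m².
d = κε₀A/C = 6.42 × 8.85×10⁻¹² × 3.78×10⁻⁴ / 5.07×10⁻¹² = 4.24×10⁻³ m.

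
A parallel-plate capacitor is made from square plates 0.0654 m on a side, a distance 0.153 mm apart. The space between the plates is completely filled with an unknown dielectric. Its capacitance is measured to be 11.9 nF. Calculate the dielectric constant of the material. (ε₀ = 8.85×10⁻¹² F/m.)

κ ≈ 48.1

A = (0.0654 m)² = 4.28×10⁻³ m².
κ = Cd/(ε₀A) = 1.19×10⁻⁸ × 1.53×10⁻⁴ / (8.85×10⁻¹² × 4.28×10⁻³) = 48.1.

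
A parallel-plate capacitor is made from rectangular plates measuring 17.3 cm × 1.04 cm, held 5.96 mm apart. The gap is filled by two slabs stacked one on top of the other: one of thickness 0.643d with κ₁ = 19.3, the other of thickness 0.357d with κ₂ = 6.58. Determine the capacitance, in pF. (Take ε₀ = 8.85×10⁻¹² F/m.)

A = 17.3 × 1.04 cm² = 1.80×10⁻³ m².
Stacked slabs ⇒ two capacitors in series, each with the full plate area.
C₁ = κ₁ε₀A/d₁ = 19.3 × 8.85×10⁻¹² × 1.80×10⁻³ / 3.83×10⁻³ = 8.02×10⁻¹¹ F.
C₂ = κ₂ε₀A/d₂ = 6.58 × 8.85×10⁻¹² × 1.80×10⁻³ / 2.13×10⁻³ = 4.92×10⁻¹¹ F.
C = (1/C₁ + 1/C₂)⁻¹ = 3.05×10⁻¹¹ F.

30.5 pF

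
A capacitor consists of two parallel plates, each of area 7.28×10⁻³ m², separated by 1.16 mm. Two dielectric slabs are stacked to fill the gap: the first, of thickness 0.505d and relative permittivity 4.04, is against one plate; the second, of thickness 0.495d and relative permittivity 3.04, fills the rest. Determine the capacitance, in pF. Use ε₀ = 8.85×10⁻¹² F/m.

193 pF

Stacked slabs ⇒ two capacitors in series, each with the full plate area.
C₁ = κ₁ε₀A/d₁ = 4.04 × 8.85×10⁻¹² × 7.28×10⁻³ / 5.86×10⁻⁴ = 4.44×10⁻¹⁰ F.
C₂ = κ₂ε₀A/d₂ = 3.04 × 8.85×10⁻¹² × 7.28×10⁻³ / 5.74×10⁻⁴ = 3.41×10⁻¹⁰ F.
C = (1/C₁ + 1/C₂)⁻¹ = 1.93×10⁻¹⁰ F.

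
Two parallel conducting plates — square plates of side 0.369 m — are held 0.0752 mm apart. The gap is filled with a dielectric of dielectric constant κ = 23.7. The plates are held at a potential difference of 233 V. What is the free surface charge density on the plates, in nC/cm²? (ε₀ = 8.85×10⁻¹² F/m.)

A = (0.369 m)² = 0.136 m².
C = κε₀A/d = 23.7 × 8.85×10⁻¹² × 0.136 / 7.52×10⁻⁵ = 3.80×10⁻⁷ F.
σ = Q/A = CV/A = 3.80×10⁻⁷ × 233 / 0.136 = 6.50×10⁻⁴ C/m².

σ ≈ 65.0 nC/cm²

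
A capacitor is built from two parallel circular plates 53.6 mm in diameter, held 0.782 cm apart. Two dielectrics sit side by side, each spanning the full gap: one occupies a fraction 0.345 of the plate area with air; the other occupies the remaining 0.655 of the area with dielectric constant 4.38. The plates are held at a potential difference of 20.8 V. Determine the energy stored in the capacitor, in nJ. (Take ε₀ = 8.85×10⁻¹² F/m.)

A = π(53.6/2 mm)² = 2.26×10⁻³ m².
Side-by-side slabs ⇒ two capacitors in parallel, each spanning the full gap.
C₁ = κ₁ε₀A₁/d = 1.00 × 8.85×10⁻¹² × 7.78×10⁻⁴ / 7.82×10⁻³ = 8.81×10⁻¹³ F.
C₂ = κ₂ε₀A₂/d = 4.38 × 8.85×10⁻¹² × 1.48×10⁻³ / 7.82×10⁻³ = 7.33×10⁻¹² F.
C = C₁ + C₂ = 8.21×10⁻¹² F.
U = ½CV² = ½ × 8.21×10⁻¹² × (20.8)² = 1.78×10⁻⁹ J.

1.78 nJ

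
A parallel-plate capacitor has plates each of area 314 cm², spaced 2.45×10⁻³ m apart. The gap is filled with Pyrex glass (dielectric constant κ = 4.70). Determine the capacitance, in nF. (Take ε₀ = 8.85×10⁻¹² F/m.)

A = 314 cm² = 3.14×10⁻² m².
C = κε₀A/d = 4.70 × 8.85×10⁻¹² × 3.14×10⁻² / 2.45×10⁻³ = 5.33×10⁻¹⁰ F.

C ≈ 0.533 nF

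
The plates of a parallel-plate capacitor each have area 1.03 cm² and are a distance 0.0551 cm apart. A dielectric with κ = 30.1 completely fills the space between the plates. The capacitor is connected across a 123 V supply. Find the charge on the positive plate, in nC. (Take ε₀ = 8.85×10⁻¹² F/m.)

A = 1.03 cm² = 1.03×10⁻⁴ m².
C = κε₀A/d = 30.1 × 8.85×10⁻¹² × 1.03×10⁻⁴ / 5.51×10⁻⁴ = 4.98×10⁻¹¹ F.
Q = CV = 4.98×10⁻¹¹ × 123 = 6.12×10⁻⁹ C.

Q ≈ 6.12 nC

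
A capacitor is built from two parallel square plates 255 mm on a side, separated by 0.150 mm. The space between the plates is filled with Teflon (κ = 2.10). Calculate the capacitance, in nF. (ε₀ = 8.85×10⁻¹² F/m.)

A = (255 mm)² = 6.50×10⁻² m².
C = κε₀A/d = 2.10 × 8.85×10⁻¹² × 6.50×10⁻² / 1.50×10⁻⁴ = 8.06×10⁻⁹ F.

8.06 nF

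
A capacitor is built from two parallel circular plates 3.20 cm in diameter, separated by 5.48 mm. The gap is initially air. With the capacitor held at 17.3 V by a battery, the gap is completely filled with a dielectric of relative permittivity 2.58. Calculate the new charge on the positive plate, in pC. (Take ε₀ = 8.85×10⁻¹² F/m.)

A = π(3.20/2 cm)² = 8.04×10⁻⁴ m².
Initially C₁ = ε₀A/d = 8.85×10⁻¹² × 8.04×10⁻⁴ / 5.48×10⁻³ = 1.30×10⁻¹² F.
Q₁ = 2.25×10⁻¹¹ C.
Battery connected ⇒ V is held fixed. C₂ = 2.58 C₁ and Q = CV, so Q₂/Q₁ = C₂/C₁ = 2.58.
Q₂ = 2.58 × 2.25×10⁻¹¹ = 5.80×10⁻¹¹ C.

Q ≈ 58.0 pC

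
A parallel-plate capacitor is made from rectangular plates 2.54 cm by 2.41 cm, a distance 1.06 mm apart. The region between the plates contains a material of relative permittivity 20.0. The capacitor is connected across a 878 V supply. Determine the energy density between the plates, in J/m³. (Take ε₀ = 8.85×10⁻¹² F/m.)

u ≈ 60.7 J/m³

E = V/d = 878 / 1.06×10⁻³ = 8.28×10⁵ V/m.
u = ½κε₀E² = ½ × 20.0 × 8.85×10⁻¹² × (8.28×10⁵)² = 60.7 J/m³.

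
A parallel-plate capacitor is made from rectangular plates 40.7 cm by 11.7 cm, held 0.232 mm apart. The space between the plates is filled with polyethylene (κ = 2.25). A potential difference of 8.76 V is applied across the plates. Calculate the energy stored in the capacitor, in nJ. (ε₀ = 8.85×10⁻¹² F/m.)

U ≈ 157 nJ

A = 40.7 × 11.7 cm² = 4.76×10⁻² m².
C = κε₀A/d = 2.25 × 8.85×10⁻¹² × 4.76×10⁻² / 2.32×10⁻⁴ = 4.09×10⁻⁹ F.
U = ½CV² = ½ × 4.09×10⁻⁹ × (8.76)² = 1.57×10⁻⁷ J.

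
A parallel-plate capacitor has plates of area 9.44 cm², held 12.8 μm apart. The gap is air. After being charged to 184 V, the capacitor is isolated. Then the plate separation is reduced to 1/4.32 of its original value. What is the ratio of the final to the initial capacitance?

C₂/C₁ ≈ 4.32

C = ε₀A/d scales as 1/d, so C₂/C₁ = d₁/d₂ = 4.32.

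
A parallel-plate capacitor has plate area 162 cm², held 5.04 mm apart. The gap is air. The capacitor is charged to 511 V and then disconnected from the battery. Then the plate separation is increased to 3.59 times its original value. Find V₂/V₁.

Isolated ⇒ Q is held fixed.
C₂ = 0.279 C₁ and V = Q/C, so V₂/V₁ = C₁/C₂ = 3.59.

V₂/V₁ ≈ 3.59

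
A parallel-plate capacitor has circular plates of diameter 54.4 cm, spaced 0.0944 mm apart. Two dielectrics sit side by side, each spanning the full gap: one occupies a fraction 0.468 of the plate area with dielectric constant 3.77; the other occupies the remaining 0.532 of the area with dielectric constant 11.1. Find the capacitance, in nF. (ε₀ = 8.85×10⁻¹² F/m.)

C ≈ 167 nF

A = π(54.4/2 cm)² = 0.232 m².
Side-by-side slabs ⇒ two capacitors in parallel, each spanning the full gap.
C₁ = κ₁ε₀A₁/d = 3.77 × 8.85×10⁻¹² × 0.109 / 9.44×10⁻⁵ = 3.84×10⁻⁸ F.
C₂ = κ₂ε₀A₂/d = 11.1 × 8.85×10⁻¹² × 0.124 / 9.44×10⁻⁵ = 1.29×10⁻⁷ F.
C = C₁ + C₂ = 1.67×10⁻⁷ F.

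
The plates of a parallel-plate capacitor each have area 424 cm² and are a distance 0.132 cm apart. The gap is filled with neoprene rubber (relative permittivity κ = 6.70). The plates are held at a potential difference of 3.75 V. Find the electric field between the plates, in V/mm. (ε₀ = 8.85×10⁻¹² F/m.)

E = V/d = 3.75 / 1.32×10⁻³ = 2.84×10³ V/m.

E ≈ 2.84 V/mm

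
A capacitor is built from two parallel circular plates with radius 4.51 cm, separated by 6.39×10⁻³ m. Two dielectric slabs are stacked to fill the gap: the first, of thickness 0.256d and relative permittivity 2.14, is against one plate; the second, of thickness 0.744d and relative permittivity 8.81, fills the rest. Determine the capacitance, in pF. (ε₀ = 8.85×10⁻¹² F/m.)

C ≈ 43.4 pF

A = π(4.51 cm)² = 6.39×10⁻³ m².
Stacked slabs ⇒ two capacitors in series, each with the full plate area.
C₁ = κ₁ε₀A/d₁ = 2.14 × 8.85×10⁻¹² × 6.39×10⁻³ / 1.64×10⁻³ = 7.40×10⁻¹¹ F.
C₂ = κ₂ε₀A/d₂ = 8.81 × 8.85×10⁻¹² × 6.39×10⁻³ / 4.75×10⁻³ = 1.05×10⁻¹⁰ F.
C = (1/C₁ + 1/C₂)⁻¹ = 4.34×10⁻¹¹ F.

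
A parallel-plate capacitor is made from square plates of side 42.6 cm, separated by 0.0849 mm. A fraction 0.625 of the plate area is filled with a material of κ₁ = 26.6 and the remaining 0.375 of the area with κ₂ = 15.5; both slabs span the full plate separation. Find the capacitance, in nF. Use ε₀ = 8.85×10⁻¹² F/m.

A = (42.6 cm)² = 0.181 m².
Side-by-side slabs ⇒ two capacitors in parallel, each spanning the full gap.
C₁ = κ₁ε₀A₁/d = 26.6 × 8.85×10⁻¹² × 0.113 / 8.49×10⁻⁵ = 3.14×10⁻⁷ F.
C₂ = κ₂ε₀A₂/d = 15.5 × 8.85×10⁻¹² × 6.81×10⁻² / 8.49×10⁻⁵ = 1.10×10⁻⁷ F.
C = C₁ + C₂ = 4.24×10⁻⁷ F.

424 nF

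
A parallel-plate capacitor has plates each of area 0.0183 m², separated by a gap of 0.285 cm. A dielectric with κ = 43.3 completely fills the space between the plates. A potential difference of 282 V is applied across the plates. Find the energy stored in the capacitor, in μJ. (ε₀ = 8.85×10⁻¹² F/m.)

C = κε₀A/d = 43.3 × 8.85×10⁻¹² × 1.83×10⁻² / 2.85×10⁻³ = 2.46×10⁻⁹ F.
U = ½CV² = ½ × 2.46×10⁻⁹ × (282)² = 9.78×10⁻⁵ J.

97.8 μJ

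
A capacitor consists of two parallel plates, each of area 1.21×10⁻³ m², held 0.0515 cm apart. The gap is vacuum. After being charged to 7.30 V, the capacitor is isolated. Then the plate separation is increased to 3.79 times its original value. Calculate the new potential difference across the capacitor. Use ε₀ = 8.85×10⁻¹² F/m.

Initially C₁ = ε₀A/d = 8.85×10⁻¹² × 1.21×10⁻³ / 5.15×10⁻⁴ = 2.08×10⁻¹¹ F.
V₁ = 7.30 V.
Isolated ⇒ Q is held fixed. C₂ = 0.264 C₁ and V = Q/C, so V₂/V₁ = C₁/C₂ = 3.79.
V₂ = 3.79 × 7.30 = 27.7 V.

27.7 V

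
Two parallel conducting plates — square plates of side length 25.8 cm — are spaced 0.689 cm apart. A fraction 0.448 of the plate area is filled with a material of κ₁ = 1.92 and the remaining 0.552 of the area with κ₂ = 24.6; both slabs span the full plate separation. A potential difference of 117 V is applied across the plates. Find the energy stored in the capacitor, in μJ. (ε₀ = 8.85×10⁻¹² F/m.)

A = (25.8 cm)² = 6.66×10⁻² m².
Side-by-side slabs ⇒ two capacitors in parallel, each spanning the full gap.
C₁ = κ₁ε₀A₁/d = 1.92 × 8.85×10⁻¹² × 2.98×10⁻² / 6.89×10⁻³ = 7.35×10⁻¹¹ F.
C₂ = κ₂ε₀A₂/d = 24.6 × 8.85×10⁻¹² × 3.67×10⁻² / 6.89×10⁻³ = 1.16×10⁻⁹ F.
C = C₁ + C₂ = 1.23×10⁻⁹ F.
U = ½CV² = ½ × 1.23×10⁻⁹ × (117)² = 8.45×10⁻⁶ J.

U ≈ 8.45 μJ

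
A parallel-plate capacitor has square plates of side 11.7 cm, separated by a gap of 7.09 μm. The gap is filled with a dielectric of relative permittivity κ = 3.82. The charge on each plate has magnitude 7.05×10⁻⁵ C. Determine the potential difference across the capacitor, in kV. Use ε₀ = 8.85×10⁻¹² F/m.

1.08 kV

A = (11.7 cm)² = 1.37×10⁻² m².
C = κε₀A/d = 3.82 × 8.85×10⁻¹² × 1.37×10⁻² / 7.09×10⁻⁶ = 6.53×10⁻⁸ F.
V = Q/C = 7.05×10⁻⁵ / 6.53×10⁻⁸ = 1.08×10³ V.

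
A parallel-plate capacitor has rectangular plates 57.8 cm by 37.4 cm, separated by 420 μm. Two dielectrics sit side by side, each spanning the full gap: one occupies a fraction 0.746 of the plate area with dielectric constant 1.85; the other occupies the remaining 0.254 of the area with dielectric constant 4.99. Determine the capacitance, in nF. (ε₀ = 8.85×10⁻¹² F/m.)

C ≈ 12.1 nF

A = 57.8 × 37.4 cm² = 0.216 m².
Side-by-side slabs ⇒ two capacitors in parallel, each spanning the full gap.
C₁ = κ₁ε₀A₁/d = 1.85 × 8.85×10⁻¹² × 0.161 / 4.20×10⁻⁴ = 6.29×10⁻⁹ F.
C₂ = κ₂ε₀A₂/d = 4.99 × 8.85×10⁻¹² × 5.49×10⁻² / 4.20×10⁻⁴ = 5.77×10⁻⁹ F.
C = C₁ + C₂ = 1.21×10⁻⁸ F.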